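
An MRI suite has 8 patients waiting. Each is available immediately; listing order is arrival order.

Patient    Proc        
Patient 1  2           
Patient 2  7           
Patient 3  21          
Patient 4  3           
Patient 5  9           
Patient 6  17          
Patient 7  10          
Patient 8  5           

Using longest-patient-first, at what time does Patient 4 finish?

LPT (decreasing processing time): Patient 3 Patient 6 Patient 7 Patient 5 Patient 2 Patient 8 Patient 4 Patient 1.
Patient 3: 0→21
Patient 6: 21→38
Patient 7: 38→48
Patient 5: 48→57
Patient 2: 57→64
Patient 8: 64→69
Patient 4: 69→72

72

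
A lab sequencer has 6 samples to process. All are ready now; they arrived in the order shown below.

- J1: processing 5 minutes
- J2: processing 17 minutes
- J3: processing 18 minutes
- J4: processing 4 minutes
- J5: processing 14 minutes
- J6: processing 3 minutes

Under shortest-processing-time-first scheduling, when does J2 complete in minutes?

SPT (increasing processing time): J6 J4 J1 J5 J2 J3.
J6: 0→3
J4: 3→7
J1: 7→12
J5: 12→26
J2: 26→43

43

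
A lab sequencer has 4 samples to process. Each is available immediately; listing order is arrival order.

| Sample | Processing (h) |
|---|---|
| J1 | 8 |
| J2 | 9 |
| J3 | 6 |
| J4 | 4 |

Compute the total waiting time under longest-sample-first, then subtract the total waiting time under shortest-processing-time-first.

LPT (decreasing processing time): J2 J1 J3 J4.
J2: waits 0, runs 0→9
J1: waits 9, runs 9→17
J3: waits 17, runs 17→23
J4: waits 23, runs 23→27
Sum = 0+9+17+23 = 49.
SPT (increasing processing time): J4 J3 J1 J2.
J4: waits 0, runs 0→4
J3: waits 4, runs 4→10
J1: waits 10, runs 10→18
J2: waits 18, runs 18→27
Sum = 0+4+10+18 = 32.
Difference = 49 − 32 = 17.

17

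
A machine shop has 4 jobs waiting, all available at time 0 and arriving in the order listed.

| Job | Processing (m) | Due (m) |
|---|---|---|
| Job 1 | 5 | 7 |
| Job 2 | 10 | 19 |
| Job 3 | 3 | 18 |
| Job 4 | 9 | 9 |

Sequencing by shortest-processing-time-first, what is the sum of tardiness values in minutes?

17

SPT (increasing processing time): Job 3 Job 1 Job 4 Job 2.
Job 3: 0→3, due 18, tardiness 0
Job 1: 3→8, due 7, tardiness 1
Job 4: 8→17, due 9, tardiness 8
Job 2: 17→27, due 19, tardiness 8
Sum = 0+1+8+8 = 17.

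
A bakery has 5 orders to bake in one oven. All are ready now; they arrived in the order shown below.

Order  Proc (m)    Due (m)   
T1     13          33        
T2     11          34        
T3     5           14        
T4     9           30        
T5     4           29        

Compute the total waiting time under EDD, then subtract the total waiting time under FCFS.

-41

EDD (increasing due date): T3 T5 T4 T1 T2.
T3: waits 0, runs 0→5
T5: waits 5, runs 5→9
T4: waits 9, runs 9→18
T1: waits 18, runs 18→31
T2: waits 31, runs 31→42
Sum = 0+5+9+18+31 = 63.
FIFO (arrival order): T1 T2 T3 T4 T5.
T1: waits 0, runs 0→13
T2: waits 13, runs 13→24
T3: waits 24, runs 24→29
T4: waits 29, runs 29→38
T5: waits 38, runs 38→42
Sum = 0+13+24+29+38 = 104.
Difference = 63 − 104 = -41.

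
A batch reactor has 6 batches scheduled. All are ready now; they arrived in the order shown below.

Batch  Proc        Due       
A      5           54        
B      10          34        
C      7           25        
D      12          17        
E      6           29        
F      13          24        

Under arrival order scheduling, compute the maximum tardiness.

FIFO (arrival order): A B C D E F.
A: 0→5, due 54, tardiness 0
B: 5→15, due 34, tardiness 0
C: 15→22, due 25, tardiness 0
D: 22→34, due 17, tardiness 17
E: 34→40, due 29, tardiness 11
F: 40→53, due 24, tardiness 29
Maximum = 29.

29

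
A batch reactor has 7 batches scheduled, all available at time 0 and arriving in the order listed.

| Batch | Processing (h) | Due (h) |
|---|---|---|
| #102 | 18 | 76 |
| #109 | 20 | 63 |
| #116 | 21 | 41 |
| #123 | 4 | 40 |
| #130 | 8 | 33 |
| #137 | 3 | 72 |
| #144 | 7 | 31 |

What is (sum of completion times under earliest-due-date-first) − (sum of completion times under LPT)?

EDD (increasing due date): #144 #130 #123 #116 #109 #137 #102.
#144: 0→7
#130: 7→15
#123: 15→19
#116: 19→40
#109: 40→60
#137: 60→63
#102: 63→81
Sum = 7+15+19+40+60+63+81 = 285.
LPT (decreasing processing time): #116 #109 #102 #130 #144 #123 #137.
#116: 0→21
#109: 21→41
#102: 41→59
#130: 59→67
#144: 67→74
#123: 74→78
#137: 78→81
Sum = 21+41+59+67+74+78+81 = 421.
Difference = 285 − 421 = -136.

-136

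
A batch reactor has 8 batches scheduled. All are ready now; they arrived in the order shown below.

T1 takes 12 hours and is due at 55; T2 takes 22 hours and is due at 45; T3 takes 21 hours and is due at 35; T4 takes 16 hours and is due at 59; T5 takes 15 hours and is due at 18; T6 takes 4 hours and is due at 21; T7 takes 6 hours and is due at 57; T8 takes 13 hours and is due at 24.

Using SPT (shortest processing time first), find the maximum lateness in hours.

64

SPT (increasing processing time): T6 T7 T1 T8 T5 T4 T3 T2.
T6: 0→4, due 21, lateness -17
T7: 4→10, due 57, lateness -47
T1: 10→22, due 55, lateness -33
T8: 22→35, due 24, lateness 11
T5: 35→50, due 18, lateness 32
T4: 50→66, due 59, lateness 7
T3: 66→87, due 35, lateness 52
T2: 87→109, due 45, lateness 64
Maximum = 64.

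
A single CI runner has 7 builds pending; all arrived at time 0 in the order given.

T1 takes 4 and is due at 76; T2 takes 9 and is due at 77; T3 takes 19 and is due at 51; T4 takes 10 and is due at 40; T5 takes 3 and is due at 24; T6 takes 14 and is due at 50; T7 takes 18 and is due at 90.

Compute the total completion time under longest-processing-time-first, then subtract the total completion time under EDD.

114

LPT (decreasing processing time): T3 T7 T6 T4 T2 T1 T5.
T3: 0→19
T7: 19→37
T6: 37→51
T4: 51→61
T2: 61→70
T1: 70→74
T5: 74→77
Sum = 19+37+51+61+70+74+77 = 389.
EDD (increasing due date): T5 T4 T6 T3 T1 T2 T7.
T5: 0→3
T4: 3→13
T6: 13→27
T3: 27→46
T1: 46→50
T2: 50→59
T7: 59→77
Sum = 3+13+27+46+50+59+77 = 275.
Difference = 389 − 275 = 114.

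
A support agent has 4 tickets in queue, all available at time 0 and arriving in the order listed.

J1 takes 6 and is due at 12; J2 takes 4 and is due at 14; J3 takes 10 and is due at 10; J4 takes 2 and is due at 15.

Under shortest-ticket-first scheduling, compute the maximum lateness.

SPT (increasing processing time): J4 J2 J1 J3.
J4: 0→2, due 15, lateness -13
J2: 2→6, due 14, lateness -8
J1: 6→12, due 12, lateness 0
J3: 12→22, due 10, lateness 12
Maximum = 12.

12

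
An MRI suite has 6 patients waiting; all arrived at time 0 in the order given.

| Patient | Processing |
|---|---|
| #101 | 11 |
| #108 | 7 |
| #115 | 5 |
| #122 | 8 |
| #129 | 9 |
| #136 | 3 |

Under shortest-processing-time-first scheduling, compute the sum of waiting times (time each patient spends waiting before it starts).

SPT (increasing processing time): #136 #115 #108 #122 #129 #101.
#136: waits 0, runs 0→3
#115: waits 3, runs 3→8
#108: waits 8, runs 8→15
#122: waits 15, runs 15→23
#129: waits 23, runs 23→32
#101: waits 32, runs 32→43
Sum = 0+3+8+15+23+32 = 81.

81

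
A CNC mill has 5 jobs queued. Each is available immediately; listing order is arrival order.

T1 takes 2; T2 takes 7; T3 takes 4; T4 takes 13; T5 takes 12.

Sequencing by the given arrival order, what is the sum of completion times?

88

FIFO (arrival order): T1 T2 T3 T4 T5.
T1: 0→2
T2: 2→9
T3: 9→13
T4: 13→26
T5: 26→38
Sum = 2+9+13+26+38 = 88.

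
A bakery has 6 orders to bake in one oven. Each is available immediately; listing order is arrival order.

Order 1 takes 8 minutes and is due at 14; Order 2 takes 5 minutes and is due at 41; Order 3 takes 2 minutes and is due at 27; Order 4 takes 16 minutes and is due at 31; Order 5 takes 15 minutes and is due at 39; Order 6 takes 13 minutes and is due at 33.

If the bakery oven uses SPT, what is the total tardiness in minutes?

33

SPT (increasing processing time): Order 3 Order 2 Order 1 Order 6 Order 5 Order 4.
Order 3: 0→2, due 27, tardiness 0
Order 2: 2→7, due 41, tardiness 0
Order 1: 7→15, due 14, tardiness 1
Order 6: 15→28, due 33, tardiness 0
Order 5: 28→43, due 39, tardiness 4
Order 4: 43→59, due 31, tardiness 28
Sum = 0+0+1+0+4+28 = 33.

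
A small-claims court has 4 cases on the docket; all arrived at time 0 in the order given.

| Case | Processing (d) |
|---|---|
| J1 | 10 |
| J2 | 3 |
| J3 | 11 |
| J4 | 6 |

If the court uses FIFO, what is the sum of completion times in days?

FIFO (arrival order): J1 J2 J3 J4.
J1: 0→10
J2: 10→13
J3: 13→24
J4: 24→30
Sum = 10+13+24+30 = 77.

77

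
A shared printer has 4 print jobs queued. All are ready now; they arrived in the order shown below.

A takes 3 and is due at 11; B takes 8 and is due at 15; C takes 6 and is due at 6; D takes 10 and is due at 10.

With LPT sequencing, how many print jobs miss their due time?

LPT (decreasing processing time): D B C A.
D: 0→10, due 10, tardiness 0
B: 10→18, due 15, tardiness 3
C: 18→24, due 6, tardiness 18
A: 24→27, due 11, tardiness 16
Late print jobs: 3.

3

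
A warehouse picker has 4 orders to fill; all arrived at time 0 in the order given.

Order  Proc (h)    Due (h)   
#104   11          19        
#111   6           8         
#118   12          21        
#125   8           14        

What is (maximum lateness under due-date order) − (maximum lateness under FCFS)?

EDD (increasing due date): #111 #125 #104 #118.
#111: 0→6, due 8, lateness -2
#125: 6→14, due 14, lateness 0
#104: 14→25, due 19, lateness 6
#118: 25→37, due 21, lateness 16
Maximum = 16.
FIFO (arrival order): #104 #111 #118 #125.
#104: 0→11, due 19, lateness -8
#111: 11→17, due 8, lateness 9
#118: 17→29, due 21, lateness 8
#125: 29→37, due 14, lateness 23
Maximum = 23.
Difference = 16 − 23 = -7.

-7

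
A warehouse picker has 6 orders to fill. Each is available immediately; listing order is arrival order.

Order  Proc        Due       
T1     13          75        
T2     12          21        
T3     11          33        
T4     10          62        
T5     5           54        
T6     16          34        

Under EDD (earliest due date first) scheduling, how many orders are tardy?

EDD (increasing due date): T2 T3 T6 T5 T4 T1.
T2: 0→12, due 21, tardiness 0
T3: 12→23, due 33, tardiness 0
T6: 23→39, due 34, tardiness 5
T5: 39→44, due 54, tardiness 0
T4: 44→54, due 62, tardiness 0
T1: 54→67, due 75, tardiness 0
Late orders: 1.

1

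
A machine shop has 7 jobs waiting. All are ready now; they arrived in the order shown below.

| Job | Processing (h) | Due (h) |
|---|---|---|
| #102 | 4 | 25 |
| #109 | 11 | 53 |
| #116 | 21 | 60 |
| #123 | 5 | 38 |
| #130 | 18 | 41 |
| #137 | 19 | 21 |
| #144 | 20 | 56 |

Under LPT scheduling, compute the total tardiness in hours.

241

LPT (decreasing processing time): #116 #144 #137 #130 #109 #123 #102.
#116: 0→21, due 60, tardiness 0
#144: 21→41, due 56, tardiness 0
#137: 41→60, due 21, tardiness 39
#130: 60→78, due 41, tardiness 37
#109: 78→89, due 53, tardiness 36
#123: 89→94, due 38, tardiness 56
#102: 94→98, due 25, tardiness 73
Sum = 0+0+39+37+36+56+73 = 241.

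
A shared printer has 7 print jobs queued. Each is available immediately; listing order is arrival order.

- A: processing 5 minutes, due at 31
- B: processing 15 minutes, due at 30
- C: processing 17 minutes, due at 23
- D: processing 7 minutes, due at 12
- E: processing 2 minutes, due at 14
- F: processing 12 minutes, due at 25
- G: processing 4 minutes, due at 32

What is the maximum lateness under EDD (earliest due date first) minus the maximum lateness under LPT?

-18

EDD (increasing due date): D E C F B A G.
D: 0→7, due 12, lateness -5
E: 7→9, due 14, lateness -5
C: 9→26, due 23, lateness 3
F: 26→38, due 25, lateness 13
B: 38→53, due 30, lateness 23
A: 53→58, due 31, lateness 27
G: 58→62, due 32, lateness 30
Maximum = 30.
LPT (decreasing processing time): C B F D A G E.
C: 0→17, due 23, lateness -6
B: 17→32, due 30, lateness 2
F: 32→44, due 25, lateness 19
D: 44→51, due 12, lateness 39
A: 51→56, due 31, lateness 25
G: 56→60, due 32, lateness 28
E: 60→62, due 14, lateness 48
Maximum = 48.
Difference = 30 − 48 = -18.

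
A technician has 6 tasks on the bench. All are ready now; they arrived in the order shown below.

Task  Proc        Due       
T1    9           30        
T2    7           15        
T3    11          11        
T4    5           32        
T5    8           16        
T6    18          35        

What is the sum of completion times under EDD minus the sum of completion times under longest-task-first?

-54

EDD (increasing due date): T3 T2 T5 T1 T4 T6.
T3: 0→11
T2: 11→18
T5: 18→26
T1: 26→35
T4: 35→40
T6: 40→58
Sum = 11+18+26+35+40+58 = 188.
LPT (decreasing processing time): T6 T3 T1 T5 T2 T4.
T6: 0→18
T3: 18→29
T1: 29→38
T5: 38→46
T2: 46→53
T4: 53→58
Sum = 18+29+38+46+53+58 = 242.
Difference = 188 − 242 = -54.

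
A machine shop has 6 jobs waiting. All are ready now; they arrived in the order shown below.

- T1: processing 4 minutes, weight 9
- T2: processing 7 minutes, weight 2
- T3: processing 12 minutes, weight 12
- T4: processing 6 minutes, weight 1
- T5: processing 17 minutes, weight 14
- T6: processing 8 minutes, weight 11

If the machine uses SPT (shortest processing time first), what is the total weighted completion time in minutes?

SPT (increasing processing time): T1 T4 T2 T6 T3 T5.
T1: finishes 4, weight 9, w·C = 36
T4: finishes 10, weight 1, w·C = 10
T2: finishes 17, weight 2, w·C = 34
T6: finishes 25, weight 11, w·C = 275
T3: finishes 37, weight 12, w·C = 444
T5: finishes 54, weight 14, w·C = 756
Sum = 36+10+34+275+444+756 = 1555.

1555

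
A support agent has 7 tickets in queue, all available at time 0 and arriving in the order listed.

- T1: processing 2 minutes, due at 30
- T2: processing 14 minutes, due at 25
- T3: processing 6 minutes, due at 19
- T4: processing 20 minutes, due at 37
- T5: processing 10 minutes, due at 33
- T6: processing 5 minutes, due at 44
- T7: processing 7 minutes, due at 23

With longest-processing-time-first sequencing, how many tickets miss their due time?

6

LPT (decreasing processing time): T4 T2 T5 T7 T3 T6 T1.
T4: 0→20, due 37, tardiness 0
T2: 20→34, due 25, tardiness 9
T5: 34→44, due 33, tardiness 11
T7: 44→51, due 23, tardiness 28
T3: 51→57, due 19, tardiness 38
T6: 57→62, due 44, tardiness 18
T1: 62→64, due 30, tardiness 34
Late tickets: 6.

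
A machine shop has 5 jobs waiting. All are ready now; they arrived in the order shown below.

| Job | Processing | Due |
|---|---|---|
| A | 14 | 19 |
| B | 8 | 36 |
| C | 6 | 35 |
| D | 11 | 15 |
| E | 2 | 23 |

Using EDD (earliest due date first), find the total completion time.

137

EDD (increasing due date): D A E C B.
D: 0→11
A: 11→25
E: 25→27
C: 27→33
B: 33→41
Sum = 11+25+27+33+41 = 137.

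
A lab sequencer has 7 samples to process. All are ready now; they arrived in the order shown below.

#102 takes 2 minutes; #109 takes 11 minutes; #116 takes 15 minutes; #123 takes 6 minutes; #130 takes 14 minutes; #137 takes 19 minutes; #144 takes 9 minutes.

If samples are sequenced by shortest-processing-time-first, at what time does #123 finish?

8

SPT (increasing processing time): #102 #123 #144 #109 #130 #116 #137.
#102: 0→2
#123: 2→8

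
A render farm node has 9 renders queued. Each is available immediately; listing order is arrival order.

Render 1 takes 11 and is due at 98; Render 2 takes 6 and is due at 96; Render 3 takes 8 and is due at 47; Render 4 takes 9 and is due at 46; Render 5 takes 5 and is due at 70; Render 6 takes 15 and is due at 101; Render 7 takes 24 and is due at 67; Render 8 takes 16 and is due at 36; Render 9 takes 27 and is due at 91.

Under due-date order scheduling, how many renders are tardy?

EDD (increasing due date): Render 8 Render 4 Render 3 Render 7 Render 5 Render 9 Render 2 Render 1 Render 6.
Render 8: 0→16, due 36, tardiness 0
Render 4: 16→25, due 46, tardiness 0
Render 3: 25→33, due 47, tardiness 0
Render 7: 33→57, due 67, tardiness 0
Render 5: 57→62, due 70, tardiness 0
Render 9: 62→89, due 91, tardiness 0
Render 2: 89→95, due 96, tardiness 0
Render 1: 95→106, due 98, tardiness 8
Render 6: 106→121, due 101, tardiness 20
Late renders: 2.

2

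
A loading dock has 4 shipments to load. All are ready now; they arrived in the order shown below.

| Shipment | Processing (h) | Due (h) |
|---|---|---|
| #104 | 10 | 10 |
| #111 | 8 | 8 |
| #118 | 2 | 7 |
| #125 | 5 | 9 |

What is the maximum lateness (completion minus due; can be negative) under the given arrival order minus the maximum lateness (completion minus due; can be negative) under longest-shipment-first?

FIFO (arrival order): #104 #111 #118 #125.
#104: 0→10, due 10, lateness 0
#111: 10→18, due 8, lateness 10
#118: 18→20, due 7, lateness 13
#125: 20→25, due 9, lateness 16
Maximum = 16.
LPT (decreasing processing time): #104 #111 #125 #118.
#104: 0→10, due 10, lateness 0
#111: 10→18, due 8, lateness 10
#125: 18→23, due 9, lateness 14
#118: 23→25, due 7, lateness 18
Maximum = 18.
Difference = 16 − 18 = -2.

-2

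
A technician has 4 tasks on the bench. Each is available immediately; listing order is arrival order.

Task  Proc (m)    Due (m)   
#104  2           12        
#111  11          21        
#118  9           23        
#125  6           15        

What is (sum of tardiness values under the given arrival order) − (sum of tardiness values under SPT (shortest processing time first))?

6

FIFO (arrival order): #104 #111 #118 #125.
#104: 0→2, due 12, tardiness 0
#111: 2→13, due 21, tardiness 0
#118: 13→22, due 23, tardiness 0
#125: 22→28, due 15, tardiness 13
Sum = 0+0+0+13 = 13.
SPT (increasing processing time): #104 #125 #118 #111.
#104: 0→2, due 12, tardiness 0
#125: 2→8, due 15, tardiness 0
#118: 8→17, due 23, tardiness 0
#111: 17→28, due 21, tardiness 7
Sum = 0+0+0+7 = 7.
Difference = 13 − 7 = 6.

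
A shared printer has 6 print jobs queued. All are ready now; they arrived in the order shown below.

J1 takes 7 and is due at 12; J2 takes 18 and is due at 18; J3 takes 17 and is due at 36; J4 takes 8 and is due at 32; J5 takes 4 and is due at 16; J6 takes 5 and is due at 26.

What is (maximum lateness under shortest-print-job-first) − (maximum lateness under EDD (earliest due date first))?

18

SPT (increasing processing time): J5 J6 J1 J4 J3 J2.
J5: 0→4, due 16, lateness -12
J6: 4→9, due 26, lateness -17
J1: 9→16, due 12, lateness 4
J4: 16→24, due 32, lateness -8
J3: 24→41, due 36, lateness 5
J2: 41→59, due 18, lateness 41
Maximum = 41.
EDD (increasing due date): J1 J5 J2 J6 J4 J3.
J1: 0→7, due 12, lateness -5
J5: 7→11, due 16, lateness -5
J2: 11→29, due 18, lateness 11
J6: 29→34, due 26, lateness 8
J4: 34→42, due 32, lateness 10
J3: 42→59, due 36, lateness 23
Maximum = 23.
Difference = 41 − 23 = 18.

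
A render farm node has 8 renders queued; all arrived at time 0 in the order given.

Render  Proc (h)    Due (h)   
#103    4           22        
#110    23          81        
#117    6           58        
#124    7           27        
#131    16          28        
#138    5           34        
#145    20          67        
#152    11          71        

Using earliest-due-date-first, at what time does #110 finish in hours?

92

EDD (increasing due date): #103 #124 #131 #138 #117 #145 #152 #110.
#103: 0→4
#124: 4→11
#131: 11→27
#138: 27→32
#117: 32→38
#145: 38→58
#152: 58→69
#110: 69→92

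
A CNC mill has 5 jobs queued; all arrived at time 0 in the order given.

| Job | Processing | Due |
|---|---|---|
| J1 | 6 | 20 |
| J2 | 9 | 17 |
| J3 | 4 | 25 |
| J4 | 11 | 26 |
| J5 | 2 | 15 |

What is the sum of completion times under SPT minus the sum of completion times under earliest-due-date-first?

SPT (increasing processing time): J5 J3 J1 J2 J4.
J5: 0→2
J3: 2→6
J1: 6→12
J2: 12→21
J4: 21→32
Sum = 2+6+12+21+32 = 73.
EDD (increasing due date): J5 J2 J1 J3 J4.
J5: 0→2
J2: 2→11
J1: 11→17
J3: 17→21
J4: 21→32
Sum = 2+11+17+21+32 = 83.
Difference = 73 − 83 = -10.

-10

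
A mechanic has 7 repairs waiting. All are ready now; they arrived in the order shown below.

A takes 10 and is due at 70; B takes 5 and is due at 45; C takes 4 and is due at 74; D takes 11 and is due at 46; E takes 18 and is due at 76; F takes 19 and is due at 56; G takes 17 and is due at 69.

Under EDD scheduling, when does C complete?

66

EDD (increasing due date): B D F G A C E.
B: 0→5
D: 5→16
F: 16→35
G: 35→52
A: 52→62
C: 62→66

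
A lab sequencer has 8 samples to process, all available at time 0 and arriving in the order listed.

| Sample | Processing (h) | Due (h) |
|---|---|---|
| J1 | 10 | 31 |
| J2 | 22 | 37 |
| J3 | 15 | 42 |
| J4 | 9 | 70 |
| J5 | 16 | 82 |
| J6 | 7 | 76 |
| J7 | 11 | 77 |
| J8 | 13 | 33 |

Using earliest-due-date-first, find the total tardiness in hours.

EDD (increasing due date): J1 J8 J2 J3 J4 J6 J7 J5.
J1: 0→10, due 31, tardiness 0
J8: 10→23, due 33, tardiness 0
J2: 23→45, due 37, tardiness 8
J3: 45→60, due 42, tardiness 18
J4: 60→69, due 70, tardiness 0
J6: 69→76, due 76, tardiness 0
J7: 76→87, due 77, tardiness 10
J5: 87→103, due 82, tardiness 21
Sum = 0+0+8+18+0+0+10+21 = 57.

57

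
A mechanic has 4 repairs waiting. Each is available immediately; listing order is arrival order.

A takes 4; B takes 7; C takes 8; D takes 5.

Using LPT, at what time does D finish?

20

LPT (decreasing processing time): C B D A.
C: 0→8
B: 8→15
D: 15→20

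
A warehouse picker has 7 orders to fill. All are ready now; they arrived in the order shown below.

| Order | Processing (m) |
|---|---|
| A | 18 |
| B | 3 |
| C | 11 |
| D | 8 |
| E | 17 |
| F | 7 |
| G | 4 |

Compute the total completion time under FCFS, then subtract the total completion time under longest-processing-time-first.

-47

FIFO (arrival order): A B C D E F G.
A: 0→18
B: 18→21
C: 21→32
D: 32→40
E: 40→57
F: 57→64
G: 64→68
Sum = 18+21+32+40+57+64+68 = 300.
LPT (decreasing processing time): A E C D F G B.
A: 0→18
E: 18→35
C: 35→46
D: 46→54
F: 54→61
G: 61→65
B: 65→68
Sum = 18+35+46+54+61+65+68 = 347.
Difference = 300 − 347 = -47.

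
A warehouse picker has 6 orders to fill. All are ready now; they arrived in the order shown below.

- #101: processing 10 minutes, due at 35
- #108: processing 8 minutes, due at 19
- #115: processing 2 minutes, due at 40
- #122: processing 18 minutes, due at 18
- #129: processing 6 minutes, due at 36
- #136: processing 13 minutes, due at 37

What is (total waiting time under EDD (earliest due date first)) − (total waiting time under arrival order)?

EDD (increasing due date): #122 #108 #101 #129 #136 #115.
#122: waits 0, runs 0→18
#108: waits 18, runs 18→26
#101: waits 26, runs 26→36
#129: waits 36, runs 36→42
#136: waits 42, runs 42→55
#115: waits 55, runs 55→57
Sum = 0+18+26+36+42+55 = 177.
FIFO (arrival order): #101 #108 #115 #122 #129 #136.
#101: waits 0, runs 0→10
#108: waits 10, runs 10→18
#115: waits 18, runs 18→20
#122: waits 20, runs 20→38
#129: waits 38, runs 38→44
#136: waits 44, runs 44→57
Sum = 0+10+18+20+38+44 = 130.
Difference = 177 − 130 = 47.

47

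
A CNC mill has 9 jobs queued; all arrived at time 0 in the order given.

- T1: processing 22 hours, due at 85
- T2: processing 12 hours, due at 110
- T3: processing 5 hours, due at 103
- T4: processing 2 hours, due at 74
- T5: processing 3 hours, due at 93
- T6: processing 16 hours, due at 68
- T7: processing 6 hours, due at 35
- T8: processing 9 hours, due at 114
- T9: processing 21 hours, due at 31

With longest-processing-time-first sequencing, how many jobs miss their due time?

4

LPT (decreasing processing time): T1 T9 T6 T2 T8 T7 T3 T5 T4.
T1: 0→22, due 85, tardiness 0
T9: 22→43, due 31, tardiness 12
T6: 43→59, due 68, tardiness 0
T2: 59→71, due 110, tardiness 0
T8: 71→80, due 114, tardiness 0
T7: 80→86, due 35, tardiness 51
T3: 86→91, due 103, tardiness 0
T5: 91→94, due 93, tardiness 1
T4: 94→96, due 74, tardiness 22
Late jobs: 4.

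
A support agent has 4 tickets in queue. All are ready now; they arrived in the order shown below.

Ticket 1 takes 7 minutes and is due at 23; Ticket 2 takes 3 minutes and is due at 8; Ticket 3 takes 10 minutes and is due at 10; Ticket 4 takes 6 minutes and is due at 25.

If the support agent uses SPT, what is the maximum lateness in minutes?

16

SPT (increasing processing time): Ticket 2 Ticket 4 Ticket 1 Ticket 3.
Ticket 2: 0→3, due 8, lateness -5
Ticket 4: 3→9, due 25, lateness -16
Ticket 1: 9→16, due 23, lateness -7
Ticket 3: 16→26, due 10, lateness 16
Maximum = 16.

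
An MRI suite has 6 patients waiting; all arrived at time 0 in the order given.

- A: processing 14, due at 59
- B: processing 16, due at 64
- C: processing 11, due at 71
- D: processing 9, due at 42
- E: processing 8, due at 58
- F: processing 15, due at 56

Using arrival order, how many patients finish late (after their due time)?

2

FIFO (arrival order): A B C D E F.
A: 0→14, due 59, tardiness 0
B: 14→30, due 64, tardiness 0
C: 30→41, due 71, tardiness 0
D: 41→50, due 42, tardiness 8
E: 50→58, due 58, tardiness 0
F: 58→73, due 56, tardiness 17
Late patients: 2.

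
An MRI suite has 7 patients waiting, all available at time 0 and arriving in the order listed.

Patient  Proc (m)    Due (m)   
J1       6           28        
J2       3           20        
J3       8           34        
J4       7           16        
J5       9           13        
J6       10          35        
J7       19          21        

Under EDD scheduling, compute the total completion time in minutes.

240

EDD (increasing due date): J5 J4 J2 J7 J1 J3 J6.
J5: 0→9
J4: 9→16
J2: 16→19
J7: 19→38
J1: 38→44
J3: 44→52
J6: 52→62
Sum = 9+16+19+38+44+52+62 = 240.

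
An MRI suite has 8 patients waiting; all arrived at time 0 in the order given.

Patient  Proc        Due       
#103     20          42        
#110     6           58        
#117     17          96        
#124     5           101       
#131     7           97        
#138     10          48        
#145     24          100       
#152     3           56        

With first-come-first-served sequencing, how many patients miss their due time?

FIFO (arrival order): #103 #110 #117 #124 #131 #138 #145 #152.
#103: 0→20, due 42, tardiness 0
#110: 20→26, due 58, tardiness 0
#117: 26→43, due 96, tardiness 0
#124: 43→48, due 101, tardiness 0
#131: 48→55, due 97, tardiness 0
#138: 55→65, due 48, tardiness 17
#145: 65→89, due 100, tardiness 0
#152: 89→92, due 56, tardiness 36
Late patients: 2.

2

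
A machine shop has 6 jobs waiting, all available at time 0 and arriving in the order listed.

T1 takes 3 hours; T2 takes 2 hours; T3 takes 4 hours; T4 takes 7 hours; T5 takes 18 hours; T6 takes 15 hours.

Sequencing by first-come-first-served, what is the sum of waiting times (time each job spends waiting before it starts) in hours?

67

FIFO (arrival order): T1 T2 T3 T4 T5 T6.
T1: waits 0, runs 0→3
T2: waits 3, runs 3→5
T3: waits 5, runs 5→9
T4: waits 9, runs 9→16
T5: waits 16, runs 16→34
T6: waits 34, runs 34→49
Sum = 0+3+5+9+16+34 = 67.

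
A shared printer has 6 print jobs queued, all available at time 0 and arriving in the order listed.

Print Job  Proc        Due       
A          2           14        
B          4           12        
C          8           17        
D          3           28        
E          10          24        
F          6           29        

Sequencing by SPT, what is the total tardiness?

SPT (increasing processing time): A D B F C E.
A: 0→2, due 14, tardiness 0
D: 2→5, due 28, tardiness 0
B: 5→9, due 12, tardiness 0
F: 9→15, due 29, tardiness 0
C: 15→23, due 17, tardiness 6
E: 23→33, due 24, tardiness 9
Sum = 0+0+0+0+6+9 = 15.

15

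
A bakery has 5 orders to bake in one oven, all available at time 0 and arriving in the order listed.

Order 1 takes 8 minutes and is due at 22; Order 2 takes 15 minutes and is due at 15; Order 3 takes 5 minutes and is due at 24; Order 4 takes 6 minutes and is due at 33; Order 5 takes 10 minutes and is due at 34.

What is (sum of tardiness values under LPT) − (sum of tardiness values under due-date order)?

21

LPT (decreasing processing time): Order 2 Order 5 Order 1 Order 4 Order 3.
Order 2: 0→15, due 15, tardiness 0
Order 5: 15→25, due 34, tardiness 0
Order 1: 25→33, due 22, tardiness 11
Order 4: 33→39, due 33, tardiness 6
Order 3: 39→44, due 24, tardiness 20
Sum = 0+0+11+6+20 = 37.
EDD (increasing due date): Order 2 Order 1 Order 3 Order 4 Order 5.
Order 2: 0→15, due 15, tardiness 0
Order 1: 15→23, due 22, tardiness 1
Order 3: 23→28, due 24, tardiness 4
Order 4: 28→34, due 33, tardiness 1
Order 5: 34→44, due 34, tardiness 10
Sum = 0+1+4+1+10 = 16.
Difference = 37 − 16 = 21.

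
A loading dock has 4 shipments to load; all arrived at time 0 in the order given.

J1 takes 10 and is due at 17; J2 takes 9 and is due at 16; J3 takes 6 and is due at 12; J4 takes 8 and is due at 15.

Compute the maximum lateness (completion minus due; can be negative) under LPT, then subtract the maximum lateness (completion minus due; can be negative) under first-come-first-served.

3

LPT (decreasing processing time): J1 J2 J4 J3.
J1: 0→10, due 17, lateness -7
J2: 10→19, due 16, lateness 3
J4: 19→27, due 15, lateness 12
J3: 27→33, due 12, lateness 21
Maximum = 21.
FIFO (arrival order): J1 J2 J3 J4.
J1: 0→10, due 17, lateness -7
J2: 10→19, due 16, lateness 3
J3: 19→25, due 12, lateness 13
J4: 25→33, due 15, lateness 18
Maximum = 18.
Difference = 21 − 18 = 3.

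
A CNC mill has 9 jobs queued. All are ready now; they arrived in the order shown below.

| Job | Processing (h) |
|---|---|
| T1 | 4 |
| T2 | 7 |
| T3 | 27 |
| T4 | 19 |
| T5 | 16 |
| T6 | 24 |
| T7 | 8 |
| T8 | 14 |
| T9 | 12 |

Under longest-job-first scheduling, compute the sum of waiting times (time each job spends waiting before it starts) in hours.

693

LPT (decreasing processing time): T3 T6 T4 T5 T8 T9 T7 T2 T1.
T3: waits 0, runs 0→27
T6: waits 27, runs 27→51
T4: waits 51, runs 51→70
T5: waits 70, runs 70→86
T8: waits 86, runs 86→100
T9: waits 100, runs 100→112
T7: waits 112, runs 112→120
T2: waits 120, runs 120→127
T1: waits 127, runs 127→131
Sum = 0+27+51+70+86+100+112+120+127 = 693.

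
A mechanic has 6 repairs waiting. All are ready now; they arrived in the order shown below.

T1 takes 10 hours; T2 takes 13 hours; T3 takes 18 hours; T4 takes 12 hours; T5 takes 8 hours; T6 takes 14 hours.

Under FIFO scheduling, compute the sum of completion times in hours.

263

FIFO (arrival order): T1 T2 T3 T4 T5 T6.
T1: 0→10
T2: 10→23
T3: 23→41
T4: 41→53
T5: 53→61
T6: 61→75
Sum = 10+23+41+53+61+75 = 263.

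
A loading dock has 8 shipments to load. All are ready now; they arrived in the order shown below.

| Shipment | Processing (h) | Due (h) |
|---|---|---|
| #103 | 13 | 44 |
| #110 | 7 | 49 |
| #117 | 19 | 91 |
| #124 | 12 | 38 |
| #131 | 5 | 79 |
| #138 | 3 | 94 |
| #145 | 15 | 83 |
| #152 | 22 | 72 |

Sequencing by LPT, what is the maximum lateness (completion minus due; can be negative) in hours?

43

LPT (decreasing processing time): #152 #117 #145 #103 #124 #110 #131 #138.
#152: 0→22, due 72, lateness -50
#117: 22→41, due 91, lateness -50
#145: 41→56, due 83, lateness -27
#103: 56→69, due 44, lateness 25
#124: 69→81, due 38, lateness 43
#110: 81→88, due 49, lateness 39
#131: 88→93, due 79, lateness 14
#138: 93→96, due 94, lateness 2
Maximum = 43.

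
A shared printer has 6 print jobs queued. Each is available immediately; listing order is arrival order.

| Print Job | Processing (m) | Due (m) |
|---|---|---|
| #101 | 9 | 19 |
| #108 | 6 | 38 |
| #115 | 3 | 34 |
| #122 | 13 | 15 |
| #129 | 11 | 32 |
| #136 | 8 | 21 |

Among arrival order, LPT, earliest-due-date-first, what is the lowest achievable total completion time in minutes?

165

FIFO (arrival order): #101 #108 #115 #122 #129 #136.
#101: 0→9
#108: 9→15
#115: 15→18
#122: 18→31
#129: 31→42
#136: 42→50
Sum = 9+15+18+31+42+50 = 165.
LPT (decreasing processing time): #122 #129 #101 #136 #108 #115.
#122: 0→13
#129: 13→24
#101: 24→33
#136: 33→41
#108: 41→47
#115: 47→50
Sum = 13+24+33+41+47+50 = 208.
EDD (increasing due date): #122 #101 #136 #129 #115 #108.
#122: 0→13
#101: 13→22
#136: 22→30
#129: 30→41
#115: 41→44
#108: 44→50
Sum = 13+22+30+41+44+50 = 200.
FIFO 165, LPT 208, EDD 200 → minimum 165.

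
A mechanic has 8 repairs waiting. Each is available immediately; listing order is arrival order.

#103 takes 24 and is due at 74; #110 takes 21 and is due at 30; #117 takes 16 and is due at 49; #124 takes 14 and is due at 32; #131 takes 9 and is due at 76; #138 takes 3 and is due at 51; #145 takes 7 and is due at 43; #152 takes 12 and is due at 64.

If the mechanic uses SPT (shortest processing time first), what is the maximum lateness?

SPT (increasing processing time): #138 #145 #131 #152 #124 #117 #110 #103.
#138: 0→3, due 51, lateness -48
#145: 3→10, due 43, lateness -33
#131: 10→19, due 76, lateness -57
#152: 19→31, due 64, lateness -33
#124: 31→45, due 32, lateness 13
#117: 45→61, due 49, lateness 12
#110: 61→82, due 30, lateness 52
#103: 82→106, due 74, lateness 32
Maximum = 52.

52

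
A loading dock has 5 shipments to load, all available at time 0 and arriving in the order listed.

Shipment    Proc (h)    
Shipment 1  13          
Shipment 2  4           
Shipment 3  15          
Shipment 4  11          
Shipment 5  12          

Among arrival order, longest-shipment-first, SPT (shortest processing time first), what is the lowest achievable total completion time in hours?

FIFO (arrival order): Shipment 1 Shipment 2 Shipment 3 Shipment 4 Shipment 5.
Shipment 1: 0→13
Shipment 2: 13→17
Shipment 3: 17→32
Shipment 4: 32→43
Shipment 5: 43→55
Sum = 13+17+32+43+55 = 160.
LPT (decreasing processing time): Shipment 3 Shipment 1 Shipment 5 Shipment 4 Shipment 2.
Shipment 3: 0→15
Shipment 1: 15→28
Shipment 5: 28→40
Shipment 4: 40→51
Shipment 2: 51→55
Sum = 15+28+40+51+55 = 189.
SPT (increasing processing time): Shipment 2 Shipment 4 Shipment 5 Shipment 1 Shipment 3.
Shipment 2: 0→4
Shipment 4: 4→15
Shipment 5: 15→27
Shipment 1: 27→40
Shipment 3: 40→55
Sum = 4+15+27+40+55 = 141.
FIFO 160, LPT 189, SPT 141 → minimum 141.

141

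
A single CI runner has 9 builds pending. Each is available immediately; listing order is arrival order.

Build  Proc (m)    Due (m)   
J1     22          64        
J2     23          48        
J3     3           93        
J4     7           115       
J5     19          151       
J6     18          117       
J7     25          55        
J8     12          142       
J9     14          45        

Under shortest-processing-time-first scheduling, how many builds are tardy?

3

SPT (increasing processing time): J3 J4 J8 J9 J6 J5 J1 J2 J7.
J3: 0→3, due 93, tardiness 0
J4: 3→10, due 115, tardiness 0
J8: 10→22, due 142, tardiness 0
J9: 22→36, due 45, tardiness 0
J6: 36→54, due 117, tardiness 0
J5: 54→73, due 151, tardiness 0
J1: 73→95, due 64, tardiness 31
J2: 95→118, due 48, tardiness 70
J7: 118→143, due 55, tardiness 88
Late builds: 3.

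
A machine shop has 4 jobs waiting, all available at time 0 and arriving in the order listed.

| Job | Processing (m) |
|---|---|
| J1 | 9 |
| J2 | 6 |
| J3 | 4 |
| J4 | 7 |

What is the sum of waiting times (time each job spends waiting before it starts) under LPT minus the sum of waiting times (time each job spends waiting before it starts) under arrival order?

4

LPT (decreasing processing time): J1 J4 J2 J3.
J1: waits 0, runs 0→9
J4: waits 9, runs 9→16
J2: waits 16, runs 16→22
J3: waits 22, runs 22→26
Sum = 0+9+16+22 = 47.
FIFO (arrival order): J1 J2 J3 J4.
J1: waits 0, runs 0→9
J2: waits 9, runs 9→15
J3: waits 15, runs 15→19
J4: waits 19, runs 19→26
Sum = 0+9+15+19 = 43.
Difference = 47 − 43 = 4.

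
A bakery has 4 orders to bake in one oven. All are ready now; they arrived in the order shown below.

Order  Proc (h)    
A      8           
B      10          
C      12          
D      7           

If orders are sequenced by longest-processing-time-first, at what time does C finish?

12

LPT (decreasing processing time): C B A D.
C: 0→12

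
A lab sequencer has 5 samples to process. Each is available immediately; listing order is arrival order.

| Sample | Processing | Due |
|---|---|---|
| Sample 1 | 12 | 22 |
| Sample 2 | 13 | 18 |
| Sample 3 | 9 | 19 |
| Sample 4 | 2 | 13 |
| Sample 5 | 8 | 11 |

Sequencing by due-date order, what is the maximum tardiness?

EDD (increasing due date): Sample 5 Sample 4 Sample 2 Sample 3 Sample 1.
Sample 5: 0→8, due 11, tardiness 0
Sample 4: 8→10, due 13, tardiness 0
Sample 2: 10→23, due 18, tardiness 5
Sample 3: 23→32, due 19, tardiness 13
Sample 1: 32→44, due 22, tardiness 22
Maximum = 22.

22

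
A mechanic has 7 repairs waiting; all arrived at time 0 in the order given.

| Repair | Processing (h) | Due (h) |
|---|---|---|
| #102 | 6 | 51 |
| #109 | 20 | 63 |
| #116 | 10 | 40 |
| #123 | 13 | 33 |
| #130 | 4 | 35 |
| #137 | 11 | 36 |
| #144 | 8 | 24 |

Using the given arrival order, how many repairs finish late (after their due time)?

FIFO (arrival order): #102 #109 #116 #123 #130 #137 #144.
#102: 0→6, due 51, tardiness 0
#109: 6→26, due 63, tardiness 0
#116: 26→36, due 40, tardiness 0
#123: 36→49, due 33, tardiness 16
#130: 49→53, due 35, tardiness 18
#137: 53→64, due 36, tardiness 28
#144: 64→72, due 24, tardiness 48
Late repairs: 4.

4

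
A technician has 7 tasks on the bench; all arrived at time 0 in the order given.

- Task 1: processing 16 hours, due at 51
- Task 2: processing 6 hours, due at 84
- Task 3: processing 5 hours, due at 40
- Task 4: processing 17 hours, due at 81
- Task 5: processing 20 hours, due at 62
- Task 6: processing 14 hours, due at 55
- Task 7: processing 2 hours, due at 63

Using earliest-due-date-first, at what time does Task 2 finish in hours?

80

EDD (increasing due date): Task 3 Task 1 Task 6 Task 5 Task 7 Task 4 Task 2.
Task 3: 0→5
Task 1: 5→21
Task 6: 21→35
Task 5: 35→55
Task 7: 55→57
Task 4: 57→74
Task 2: 74→80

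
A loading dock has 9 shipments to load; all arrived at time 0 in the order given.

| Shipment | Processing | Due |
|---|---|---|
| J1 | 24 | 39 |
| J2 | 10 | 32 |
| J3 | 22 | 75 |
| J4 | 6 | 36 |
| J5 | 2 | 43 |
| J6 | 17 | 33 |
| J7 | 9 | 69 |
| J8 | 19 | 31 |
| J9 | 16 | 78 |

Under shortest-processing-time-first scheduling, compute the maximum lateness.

SPT (increasing processing time): J5 J4 J7 J2 J9 J6 J8 J3 J1.
J5: 0→2, due 43, lateness -41
J4: 2→8, due 36, lateness -28
J7: 8→17, due 69, lateness -52
J2: 17→27, due 32, lateness -5
J9: 27→43, due 78, lateness -35
J6: 43→60, due 33, lateness 27
J8: 60→79, due 31, lateness 48
J3: 79→101, due 75, lateness 26
J1: 101→125, due 39, lateness 86
Maximum = 86.

86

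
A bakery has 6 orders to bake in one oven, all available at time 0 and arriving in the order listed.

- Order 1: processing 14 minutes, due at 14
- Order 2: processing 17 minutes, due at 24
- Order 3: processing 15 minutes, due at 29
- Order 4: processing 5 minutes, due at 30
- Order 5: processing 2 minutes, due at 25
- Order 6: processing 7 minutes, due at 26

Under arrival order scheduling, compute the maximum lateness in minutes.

34

FIFO (arrival order): Order 1 Order 2 Order 3 Order 4 Order 5 Order 6.
Order 1: 0→14, due 14, lateness 0
Order 2: 14→31, due 24, lateness 7
Order 3: 31→46, due 29, lateness 17
Order 4: 46→51, due 30, lateness 21
Order 5: 51→53, due 25, lateness 28
Order 6: 53→60, due 26, lateness 34
Maximum = 34.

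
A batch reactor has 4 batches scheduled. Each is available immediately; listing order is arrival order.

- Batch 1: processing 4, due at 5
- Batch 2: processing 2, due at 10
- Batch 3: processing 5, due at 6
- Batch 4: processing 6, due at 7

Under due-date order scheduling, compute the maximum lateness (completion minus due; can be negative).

EDD (increasing due date): Batch 1 Batch 3 Batch 4 Batch 2.
Batch 1: 0→4, due 5, lateness -1
Batch 3: 4→9, due 6, lateness 3
Batch 4: 9→15, due 7, lateness 8
Batch 2: 15→17, due 10, lateness 7
Maximum = 8.

8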